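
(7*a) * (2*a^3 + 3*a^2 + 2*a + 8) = 14*a^4 + 21*a^3 + 14*a^2 + 56*a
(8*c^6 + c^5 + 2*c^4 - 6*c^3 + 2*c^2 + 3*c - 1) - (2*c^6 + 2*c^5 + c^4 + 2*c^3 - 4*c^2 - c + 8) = 6*c^6 - c^5 + c^4 - 8*c^3 + 6*c^2 + 4*c - 9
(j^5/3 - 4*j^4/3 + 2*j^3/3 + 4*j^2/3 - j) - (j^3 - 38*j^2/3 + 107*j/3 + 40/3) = j^5/3 - 4*j^4/3 - j^3/3 + 14*j^2 - 110*j/3 - 40/3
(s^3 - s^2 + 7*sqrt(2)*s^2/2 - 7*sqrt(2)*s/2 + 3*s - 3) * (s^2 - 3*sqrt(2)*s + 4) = s^5 - s^4 + sqrt(2)*s^4/2 - 14*s^3 - sqrt(2)*s^3/2 + 5*sqrt(2)*s^2 + 14*s^2 - 5*sqrt(2)*s + 12*s - 12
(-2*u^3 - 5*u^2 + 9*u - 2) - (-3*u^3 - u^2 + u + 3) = u^3 - 4*u^2 + 8*u - 5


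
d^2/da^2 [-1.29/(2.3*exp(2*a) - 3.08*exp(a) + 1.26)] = (-1.29*(4.6*exp(a) - 3.08)*(9.2*exp(a) - 6.16)*exp(a) + (11.868*exp(a) - 3.9732)*(2.3*exp(2*a) - 3.08*exp(a) + 1.26))*exp(a)/(2.3*exp(2*a) - 3.08*exp(a) + 1.26)^3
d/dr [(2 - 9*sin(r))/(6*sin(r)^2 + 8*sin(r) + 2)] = (27*sin(r)^2 - 12*sin(r) - 17)*cos(r)/(2*(sin(r) + 1)^2*(3*sin(r) + 1)^2)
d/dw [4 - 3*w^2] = -6*w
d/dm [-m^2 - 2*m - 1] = -2*m - 2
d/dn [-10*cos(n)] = 10*sin(n)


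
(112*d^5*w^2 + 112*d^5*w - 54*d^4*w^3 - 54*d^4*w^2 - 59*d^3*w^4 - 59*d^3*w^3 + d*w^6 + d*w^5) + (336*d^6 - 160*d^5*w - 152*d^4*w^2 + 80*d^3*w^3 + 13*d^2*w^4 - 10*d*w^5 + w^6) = 336*d^6 + 112*d^5*w^2 - 48*d^5*w - 54*d^4*w^3 - 206*d^4*w^2 - 59*d^3*w^4 + 21*d^3*w^3 + 13*d^2*w^4 + d*w^6 - 9*d*w^5 + w^6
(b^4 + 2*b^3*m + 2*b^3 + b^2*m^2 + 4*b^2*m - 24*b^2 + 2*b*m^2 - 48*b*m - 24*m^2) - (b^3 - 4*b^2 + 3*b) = b^4 + 2*b^3*m + b^3 + b^2*m^2 + 4*b^2*m - 20*b^2 + 2*b*m^2 - 48*b*m - 3*b - 24*m^2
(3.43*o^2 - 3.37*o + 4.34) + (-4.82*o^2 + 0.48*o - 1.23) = -1.39*o^2 - 2.89*o + 3.11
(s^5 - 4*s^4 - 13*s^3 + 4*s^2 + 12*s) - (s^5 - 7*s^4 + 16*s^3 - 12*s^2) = 3*s^4 - 29*s^3 + 16*s^2 + 12*s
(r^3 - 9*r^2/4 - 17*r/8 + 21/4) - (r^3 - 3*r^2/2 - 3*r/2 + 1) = -3*r^2/4 - 5*r/8 + 17/4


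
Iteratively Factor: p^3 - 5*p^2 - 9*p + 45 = (p + 3)*(p^2 - 8*p + 15) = (p - 5)*(p + 3)*(p - 3)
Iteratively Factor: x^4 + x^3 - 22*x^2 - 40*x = (x + 2)*(x^3 - x^2 - 20*x) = (x + 2)*(x + 4)*(x^2 - 5*x) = (x - 5)*(x + 2)*(x + 4)*(x)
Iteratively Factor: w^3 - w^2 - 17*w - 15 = (w + 3)*(w^2 - 4*w - 5) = (w - 5)*(w + 3)*(w + 1)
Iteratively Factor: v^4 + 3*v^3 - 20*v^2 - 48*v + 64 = (v - 4)*(v^3 + 7*v^2 + 8*v - 16) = (v - 4)*(v + 4)*(v^2 + 3*v - 4) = (v - 4)*(v - 1)*(v + 4)*(v + 4)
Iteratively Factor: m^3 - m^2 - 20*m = (m + 4)*(m^2 - 5*m) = m*(m + 4)*(m - 5)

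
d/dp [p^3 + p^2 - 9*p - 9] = 3*p^2 + 2*p - 9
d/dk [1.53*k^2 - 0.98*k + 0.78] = 3.06*k - 0.98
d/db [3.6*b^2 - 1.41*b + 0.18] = 7.2*b - 1.41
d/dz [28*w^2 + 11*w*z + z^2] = 11*w + 2*z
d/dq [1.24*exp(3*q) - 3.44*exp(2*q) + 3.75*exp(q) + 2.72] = (3.72*exp(2*q) - 6.88*exp(q) + 3.75)*exp(q)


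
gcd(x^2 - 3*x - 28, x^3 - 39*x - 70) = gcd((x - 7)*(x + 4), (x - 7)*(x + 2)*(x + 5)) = x - 7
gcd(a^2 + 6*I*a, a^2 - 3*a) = a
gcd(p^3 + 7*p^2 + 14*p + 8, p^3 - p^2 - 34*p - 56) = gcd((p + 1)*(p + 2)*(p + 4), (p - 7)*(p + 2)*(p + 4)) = p^2 + 6*p + 8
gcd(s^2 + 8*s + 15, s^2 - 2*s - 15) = s + 3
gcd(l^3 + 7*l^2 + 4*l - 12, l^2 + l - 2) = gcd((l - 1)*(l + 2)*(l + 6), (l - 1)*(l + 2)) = l^2 + l - 2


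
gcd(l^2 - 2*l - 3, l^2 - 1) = l + 1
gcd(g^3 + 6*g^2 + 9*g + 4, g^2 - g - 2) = g + 1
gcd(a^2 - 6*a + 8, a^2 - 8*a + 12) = a - 2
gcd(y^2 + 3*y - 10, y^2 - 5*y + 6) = y - 2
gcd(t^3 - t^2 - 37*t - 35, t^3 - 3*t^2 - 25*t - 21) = t^2 - 6*t - 7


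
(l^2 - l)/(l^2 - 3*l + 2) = l/(l - 2)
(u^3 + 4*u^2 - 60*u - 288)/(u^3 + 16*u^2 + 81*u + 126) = (u^2 - 2*u - 48)/(u^2 + 10*u + 21)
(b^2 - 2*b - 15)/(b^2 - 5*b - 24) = (b - 5)/(b - 8)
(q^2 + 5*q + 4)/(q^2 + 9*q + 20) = (q + 1)/(q + 5)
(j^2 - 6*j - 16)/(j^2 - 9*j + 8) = (j + 2)/(j - 1)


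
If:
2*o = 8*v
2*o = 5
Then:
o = 5/2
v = 5/8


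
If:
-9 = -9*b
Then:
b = 1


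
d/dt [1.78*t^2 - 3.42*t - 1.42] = 3.56*t - 3.42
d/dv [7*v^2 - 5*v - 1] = 14*v - 5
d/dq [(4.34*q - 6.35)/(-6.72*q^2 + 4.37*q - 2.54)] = (29.1648*q^2 - 85.344*q + 16.7259)/(45.1584*q^4 - 58.7328*q^3 + 53.2345*q^2 - 22.1996*q + 6.4516)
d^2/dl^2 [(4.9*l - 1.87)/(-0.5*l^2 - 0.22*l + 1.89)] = (-(1.0*l + 0.22)*(2.0*l + 0.44)*(4.9*l - 1.87) + (14.7*l + 0.286)*(0.5*l^2 + 0.22*l - 1.89))/(0.5*l^2 + 0.22*l - 1.89)^3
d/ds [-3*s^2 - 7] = -6*s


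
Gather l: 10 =10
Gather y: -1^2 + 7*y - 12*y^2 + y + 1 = -12*y^2 + 8*y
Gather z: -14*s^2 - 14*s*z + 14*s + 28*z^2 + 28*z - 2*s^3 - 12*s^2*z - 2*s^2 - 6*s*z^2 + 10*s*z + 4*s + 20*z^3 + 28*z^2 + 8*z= -2*s^3 - 16*s^2 + 18*s + 20*z^3 + z^2*(56 - 6*s) + z*(-12*s^2 - 4*s + 36)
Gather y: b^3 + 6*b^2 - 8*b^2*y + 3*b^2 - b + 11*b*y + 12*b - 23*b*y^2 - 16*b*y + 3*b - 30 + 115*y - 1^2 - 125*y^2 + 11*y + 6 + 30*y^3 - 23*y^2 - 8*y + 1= b^3 + 9*b^2 + 14*b + 30*y^3 + y^2*(-23*b - 148) + y*(-8*b^2 - 5*b + 118) - 24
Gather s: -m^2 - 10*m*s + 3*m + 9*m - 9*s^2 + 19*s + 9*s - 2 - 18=-m^2 + 12*m - 9*s^2 + s*(28 - 10*m) - 20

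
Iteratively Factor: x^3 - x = (x - 1)*(x^2 + x) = x*(x - 1)*(x + 1)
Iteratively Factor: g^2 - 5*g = (g)*(g - 5)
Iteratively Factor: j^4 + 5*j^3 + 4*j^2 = (j + 4)*(j^3 + j^2) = j*(j + 4)*(j^2 + j) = j^2*(j + 4)*(j + 1)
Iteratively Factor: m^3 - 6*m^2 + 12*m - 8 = (m - 2)*(m^2 - 4*m + 4) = (m - 2)^2*(m - 2)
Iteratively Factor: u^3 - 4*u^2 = (u)*(u^2 - 4*u) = u*(u - 4)*(u)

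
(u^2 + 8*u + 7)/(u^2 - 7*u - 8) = (u + 7)/(u - 8)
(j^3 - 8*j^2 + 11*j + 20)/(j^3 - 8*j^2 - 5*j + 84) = (j^2 - 4*j - 5)/(j^2 - 4*j - 21)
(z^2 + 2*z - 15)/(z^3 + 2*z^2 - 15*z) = 1/z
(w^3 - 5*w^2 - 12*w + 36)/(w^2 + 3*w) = w - 8 + 12/w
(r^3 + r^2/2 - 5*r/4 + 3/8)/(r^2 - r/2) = r + 1 - 3/(4*r)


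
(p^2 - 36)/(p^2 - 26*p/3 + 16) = 3*(p + 6)/(3*p - 8)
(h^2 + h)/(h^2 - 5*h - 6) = h/(h - 6)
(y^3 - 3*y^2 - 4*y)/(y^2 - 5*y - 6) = y*(y - 4)/(y - 6)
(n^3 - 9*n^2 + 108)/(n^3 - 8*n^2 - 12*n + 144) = (n + 3)/(n + 4)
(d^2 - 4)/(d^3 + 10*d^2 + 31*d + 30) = (d - 2)/(d^2 + 8*d + 15)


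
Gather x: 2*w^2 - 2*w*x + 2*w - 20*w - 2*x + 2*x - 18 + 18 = 2*w^2 - 2*w*x - 18*w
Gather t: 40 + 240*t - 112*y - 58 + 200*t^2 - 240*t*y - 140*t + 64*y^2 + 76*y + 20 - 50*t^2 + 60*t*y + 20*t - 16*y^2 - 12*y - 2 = 150*t^2 + t*(120 - 180*y) + 48*y^2 - 48*y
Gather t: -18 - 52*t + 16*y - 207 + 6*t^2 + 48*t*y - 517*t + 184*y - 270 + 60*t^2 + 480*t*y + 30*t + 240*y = 66*t^2 + t*(528*y - 539) + 440*y - 495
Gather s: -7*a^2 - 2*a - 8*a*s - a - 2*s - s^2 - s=-7*a^2 - 3*a - s^2 + s*(-8*a - 3)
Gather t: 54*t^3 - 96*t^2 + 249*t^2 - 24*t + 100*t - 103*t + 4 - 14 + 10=54*t^3 + 153*t^2 - 27*t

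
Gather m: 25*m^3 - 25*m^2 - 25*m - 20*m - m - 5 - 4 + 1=25*m^3 - 25*m^2 - 46*m - 8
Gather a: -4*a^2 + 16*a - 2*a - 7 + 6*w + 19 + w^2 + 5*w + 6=-4*a^2 + 14*a + w^2 + 11*w + 18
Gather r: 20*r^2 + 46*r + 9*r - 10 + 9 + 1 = 20*r^2 + 55*r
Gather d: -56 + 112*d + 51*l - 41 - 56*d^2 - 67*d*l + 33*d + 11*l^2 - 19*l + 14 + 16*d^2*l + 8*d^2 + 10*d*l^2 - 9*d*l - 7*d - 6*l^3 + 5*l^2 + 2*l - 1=d^2*(16*l - 48) + d*(10*l^2 - 76*l + 138) - 6*l^3 + 16*l^2 + 34*l - 84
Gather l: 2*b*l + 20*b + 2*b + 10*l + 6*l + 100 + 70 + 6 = 22*b + l*(2*b + 16) + 176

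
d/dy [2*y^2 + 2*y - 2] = 4*y + 2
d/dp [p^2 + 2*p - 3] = 2*p + 2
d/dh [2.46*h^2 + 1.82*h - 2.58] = 4.92*h + 1.82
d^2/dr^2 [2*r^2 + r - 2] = 4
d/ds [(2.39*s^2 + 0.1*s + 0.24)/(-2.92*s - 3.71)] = (-6.9788*s^2 - 17.7338*s + 0.3298)/(8.5264*s^2 + 21.6664*s + 13.7641)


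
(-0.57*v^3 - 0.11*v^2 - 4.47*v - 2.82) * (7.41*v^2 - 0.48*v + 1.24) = -4.2237*v^5 - 0.5415*v^4 - 33.7767*v^3 - 18.887*v^2 - 4.1892*v - 3.4968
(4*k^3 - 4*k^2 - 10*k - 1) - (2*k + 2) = 4*k^3 - 4*k^2 - 12*k - 3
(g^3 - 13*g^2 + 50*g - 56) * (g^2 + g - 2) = g^5 - 12*g^4 + 35*g^3 + 20*g^2 - 156*g + 112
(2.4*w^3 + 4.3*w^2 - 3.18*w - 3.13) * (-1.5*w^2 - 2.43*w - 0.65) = -3.6*w^5 - 12.282*w^4 - 7.239*w^3 + 9.6274*w^2 + 9.6729*w + 2.0345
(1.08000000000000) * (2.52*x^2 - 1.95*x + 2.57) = 2.7216*x^2 - 2.106*x + 2.7756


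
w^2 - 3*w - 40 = (w - 8)*(w + 5)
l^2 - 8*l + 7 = (l - 7)*(l - 1)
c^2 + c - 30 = (c - 5)*(c + 6)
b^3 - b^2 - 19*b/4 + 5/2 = (b - 5/2)*(b - 1/2)*(b + 2)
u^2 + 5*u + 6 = (u + 2)*(u + 3)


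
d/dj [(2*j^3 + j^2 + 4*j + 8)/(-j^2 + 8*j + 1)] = 2*(-j^4 + 16*j^3 + 9*j^2 + 9*j - 30)/(j^4 - 16*j^3 + 62*j^2 + 16*j + 1)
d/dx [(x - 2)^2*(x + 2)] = (x - 2)*(3*x + 2)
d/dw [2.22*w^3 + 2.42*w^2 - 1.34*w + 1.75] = 6.66*w^2 + 4.84*w - 1.34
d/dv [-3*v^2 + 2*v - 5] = 2 - 6*v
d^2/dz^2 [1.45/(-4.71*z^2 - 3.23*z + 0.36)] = (64.33389*z^2 + 44.11857*z - 1.45*(9.42*z + 3.23)*(18.84*z + 6.46) - 4.91724)/(4.71*z^2 + 3.23*z - 0.36)^3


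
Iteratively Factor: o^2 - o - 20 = (o - 5)*(o + 4)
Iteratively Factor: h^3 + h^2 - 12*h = (h)*(h^2 + h - 12) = h*(h - 3)*(h + 4)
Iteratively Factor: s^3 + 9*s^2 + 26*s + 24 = (s + 2)*(s^2 + 7*s + 12) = (s + 2)*(s + 4)*(s + 3)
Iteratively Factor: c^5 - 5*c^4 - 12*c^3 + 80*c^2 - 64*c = (c)*(c^4 - 5*c^3 - 12*c^2 + 80*c - 64) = c*(c - 1)*(c^3 - 4*c^2 - 16*c + 64) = c*(c - 4)*(c - 1)*(c^2 - 16) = c*(c - 4)*(c - 1)*(c + 4)*(c - 4)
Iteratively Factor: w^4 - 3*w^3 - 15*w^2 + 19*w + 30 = (w - 5)*(w^3 + 2*w^2 - 5*w - 6) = (w - 5)*(w + 3)*(w^2 - w - 2) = (w - 5)*(w - 2)*(w + 3)*(w + 1)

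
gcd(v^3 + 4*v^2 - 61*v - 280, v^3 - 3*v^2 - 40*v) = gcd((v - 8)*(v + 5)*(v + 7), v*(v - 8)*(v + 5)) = v^2 - 3*v - 40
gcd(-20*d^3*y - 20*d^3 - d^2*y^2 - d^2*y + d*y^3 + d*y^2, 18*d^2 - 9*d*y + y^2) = 1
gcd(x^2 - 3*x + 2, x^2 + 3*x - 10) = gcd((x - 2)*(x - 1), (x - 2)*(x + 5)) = x - 2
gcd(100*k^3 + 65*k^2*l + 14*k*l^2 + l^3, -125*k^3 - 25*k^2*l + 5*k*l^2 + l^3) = 25*k^2 + 10*k*l + l^2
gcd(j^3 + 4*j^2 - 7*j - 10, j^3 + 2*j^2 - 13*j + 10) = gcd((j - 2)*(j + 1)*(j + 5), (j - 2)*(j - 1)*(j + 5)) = j^2 + 3*j - 10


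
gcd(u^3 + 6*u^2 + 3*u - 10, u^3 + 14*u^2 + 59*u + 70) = u^2 + 7*u + 10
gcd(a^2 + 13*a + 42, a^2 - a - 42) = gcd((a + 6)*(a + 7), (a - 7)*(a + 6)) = a + 6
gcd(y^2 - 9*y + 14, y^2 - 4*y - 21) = y - 7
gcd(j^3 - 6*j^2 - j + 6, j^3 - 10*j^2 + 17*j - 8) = j - 1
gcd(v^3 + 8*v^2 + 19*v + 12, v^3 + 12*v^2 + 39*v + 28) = v^2 + 5*v + 4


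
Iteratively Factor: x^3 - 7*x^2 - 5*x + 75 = (x + 3)*(x^2 - 10*x + 25) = (x - 5)*(x + 3)*(x - 5)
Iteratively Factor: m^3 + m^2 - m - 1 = (m - 1)*(m^2 + 2*m + 1) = (m - 1)*(m + 1)*(m + 1)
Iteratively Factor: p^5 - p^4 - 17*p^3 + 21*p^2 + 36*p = (p - 3)*(p^4 + 2*p^3 - 11*p^2 - 12*p) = p*(p - 3)*(p^3 + 2*p^2 - 11*p - 12) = p*(p - 3)*(p + 4)*(p^2 - 2*p - 3) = p*(p - 3)*(p + 1)*(p + 4)*(p - 3)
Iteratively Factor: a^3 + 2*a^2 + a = (a + 1)*(a^2 + a) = (a + 1)^2*(a)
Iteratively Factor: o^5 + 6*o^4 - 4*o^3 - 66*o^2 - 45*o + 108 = (o - 1)*(o^4 + 7*o^3 + 3*o^2 - 63*o - 108) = (o - 3)*(o - 1)*(o^3 + 10*o^2 + 33*o + 36) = (o - 3)*(o - 1)*(o + 4)*(o^2 + 6*o + 9) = (o - 3)*(o - 1)*(o + 3)*(o + 4)*(o + 3)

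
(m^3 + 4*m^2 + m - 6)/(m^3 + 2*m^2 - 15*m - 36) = (m^2 + m - 2)/(m^2 - m - 12)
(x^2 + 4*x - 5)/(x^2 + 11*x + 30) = (x - 1)/(x + 6)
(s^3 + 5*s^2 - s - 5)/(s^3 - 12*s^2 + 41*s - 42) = (s^3 + 5*s^2 - s - 5)/(s^3 - 12*s^2 + 41*s - 42)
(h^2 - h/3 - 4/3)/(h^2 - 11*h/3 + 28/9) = 3*(h + 1)/(3*h - 7)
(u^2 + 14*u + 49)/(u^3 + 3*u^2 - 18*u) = (u^2 + 14*u + 49)/(u*(u^2 + 3*u - 18))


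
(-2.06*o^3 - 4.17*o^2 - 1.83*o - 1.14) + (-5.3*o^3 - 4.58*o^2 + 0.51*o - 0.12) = -7.36*o^3 - 8.75*o^2 - 1.32*o - 1.26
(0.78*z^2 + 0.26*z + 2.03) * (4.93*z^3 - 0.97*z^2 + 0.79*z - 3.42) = 3.8454*z^5 + 0.5252*z^4 + 10.3719*z^3 - 4.4313*z^2 + 0.7145*z - 6.9426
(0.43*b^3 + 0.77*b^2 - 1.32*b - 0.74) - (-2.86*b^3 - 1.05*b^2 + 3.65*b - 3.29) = 3.29*b^3 + 1.82*b^2 - 4.97*b + 2.55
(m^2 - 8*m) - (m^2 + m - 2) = 2 - 9*m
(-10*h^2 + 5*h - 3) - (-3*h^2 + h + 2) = -7*h^2 + 4*h - 5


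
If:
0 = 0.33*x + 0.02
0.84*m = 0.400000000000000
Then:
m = 0.48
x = -0.06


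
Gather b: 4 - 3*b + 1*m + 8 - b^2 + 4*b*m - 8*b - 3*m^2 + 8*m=-b^2 + b*(4*m - 11) - 3*m^2 + 9*m + 12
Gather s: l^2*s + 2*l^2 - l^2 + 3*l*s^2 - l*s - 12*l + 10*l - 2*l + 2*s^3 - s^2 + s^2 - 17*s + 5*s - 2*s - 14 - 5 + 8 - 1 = l^2 + 3*l*s^2 - 4*l + 2*s^3 + s*(l^2 - l - 14) - 12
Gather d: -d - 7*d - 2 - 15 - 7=-8*d - 24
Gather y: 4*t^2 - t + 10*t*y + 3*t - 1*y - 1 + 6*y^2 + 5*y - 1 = 4*t^2 + 2*t + 6*y^2 + y*(10*t + 4) - 2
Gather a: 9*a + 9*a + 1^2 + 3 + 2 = 18*a + 6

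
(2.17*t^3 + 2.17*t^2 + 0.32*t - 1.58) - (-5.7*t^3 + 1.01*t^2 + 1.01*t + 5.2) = 7.87*t^3 + 1.16*t^2 - 0.69*t - 6.78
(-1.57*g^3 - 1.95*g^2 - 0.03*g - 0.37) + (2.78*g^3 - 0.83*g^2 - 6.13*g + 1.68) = 1.21*g^3 - 2.78*g^2 - 6.16*g + 1.31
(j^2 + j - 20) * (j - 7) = j^3 - 6*j^2 - 27*j + 140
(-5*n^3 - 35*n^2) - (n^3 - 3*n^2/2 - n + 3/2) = -6*n^3 - 67*n^2/2 + n - 3/2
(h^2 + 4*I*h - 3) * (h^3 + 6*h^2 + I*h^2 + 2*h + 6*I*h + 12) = h^5 + 6*h^4 + 5*I*h^4 - 5*h^3 + 30*I*h^3 - 30*h^2 + 5*I*h^2 - 6*h + 30*I*h - 36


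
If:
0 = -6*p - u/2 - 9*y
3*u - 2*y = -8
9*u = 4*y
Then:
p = -166/9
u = 16/3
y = 12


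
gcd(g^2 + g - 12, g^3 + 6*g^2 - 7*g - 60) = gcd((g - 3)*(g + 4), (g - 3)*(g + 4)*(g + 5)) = g^2 + g - 12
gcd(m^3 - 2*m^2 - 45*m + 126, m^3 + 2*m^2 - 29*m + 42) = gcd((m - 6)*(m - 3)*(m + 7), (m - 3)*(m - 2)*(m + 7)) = m^2 + 4*m - 21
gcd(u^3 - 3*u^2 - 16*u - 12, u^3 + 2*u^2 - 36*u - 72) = u^2 - 4*u - 12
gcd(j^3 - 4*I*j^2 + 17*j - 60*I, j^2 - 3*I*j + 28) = j + 4*I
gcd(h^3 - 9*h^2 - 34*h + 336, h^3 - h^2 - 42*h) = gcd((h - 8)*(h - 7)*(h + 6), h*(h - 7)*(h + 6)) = h^2 - h - 42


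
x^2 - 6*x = x*(x - 6)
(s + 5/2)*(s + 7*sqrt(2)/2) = s^2 + 5*s/2 + 7*sqrt(2)*s/2 + 35*sqrt(2)/4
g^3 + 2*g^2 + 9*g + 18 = (g + 2)*(g - 3*I)*(g + 3*I)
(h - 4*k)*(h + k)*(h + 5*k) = h^3 + 2*h^2*k - 19*h*k^2 - 20*k^3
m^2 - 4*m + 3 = (m - 3)*(m - 1)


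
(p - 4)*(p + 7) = p^2 + 3*p - 28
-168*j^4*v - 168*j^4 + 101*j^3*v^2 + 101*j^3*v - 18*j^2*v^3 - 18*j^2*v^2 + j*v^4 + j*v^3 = (-8*j + v)*(-7*j + v)*(-3*j + v)*(j*v + j)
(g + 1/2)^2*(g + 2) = g^3 + 3*g^2 + 9*g/4 + 1/2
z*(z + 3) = z^2 + 3*z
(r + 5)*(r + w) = r^2 + r*w + 5*r + 5*w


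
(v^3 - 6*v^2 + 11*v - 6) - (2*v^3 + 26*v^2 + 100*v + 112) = -v^3 - 32*v^2 - 89*v - 118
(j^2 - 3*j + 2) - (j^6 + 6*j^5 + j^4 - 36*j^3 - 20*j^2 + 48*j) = -j^6 - 6*j^5 - j^4 + 36*j^3 + 21*j^2 - 51*j + 2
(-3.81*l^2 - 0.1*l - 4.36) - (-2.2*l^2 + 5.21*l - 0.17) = -1.61*l^2 - 5.31*l - 4.19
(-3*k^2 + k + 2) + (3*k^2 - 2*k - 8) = -k - 6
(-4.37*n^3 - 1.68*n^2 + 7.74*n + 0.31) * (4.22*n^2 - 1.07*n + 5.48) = -18.4414*n^5 - 2.4137*n^4 + 10.5128*n^3 - 16.18*n^2 + 42.0835*n + 1.6988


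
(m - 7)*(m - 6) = m^2 - 13*m + 42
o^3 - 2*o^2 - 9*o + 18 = (o - 3)*(o - 2)*(o + 3)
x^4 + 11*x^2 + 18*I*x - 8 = (x - 4*I)*(x + I)^2*(x + 2*I)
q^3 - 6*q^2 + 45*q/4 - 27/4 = (q - 3)*(q - 3/2)^2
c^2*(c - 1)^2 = c^4 - 2*c^3 + c^2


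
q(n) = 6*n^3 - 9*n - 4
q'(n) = 18*n^2 - 9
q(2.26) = 44.92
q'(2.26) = 82.94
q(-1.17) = -3.08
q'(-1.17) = 15.64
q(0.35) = -6.89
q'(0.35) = -6.80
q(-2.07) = -38.59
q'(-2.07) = 68.13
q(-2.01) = -34.63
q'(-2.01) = 63.72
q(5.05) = 723.28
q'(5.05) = 450.04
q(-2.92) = -127.10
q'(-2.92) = 144.48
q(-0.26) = -1.77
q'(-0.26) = -7.78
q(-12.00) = -10264.00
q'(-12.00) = 2583.00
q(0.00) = -4.00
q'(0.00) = -9.00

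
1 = 1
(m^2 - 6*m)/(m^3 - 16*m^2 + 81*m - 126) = m/(m^2 - 10*m + 21)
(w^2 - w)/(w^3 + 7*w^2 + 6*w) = (w - 1)/(w^2 + 7*w + 6)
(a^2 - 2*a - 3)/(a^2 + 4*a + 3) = (a - 3)/(a + 3)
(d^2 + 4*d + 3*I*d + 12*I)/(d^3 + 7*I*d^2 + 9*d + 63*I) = (d + 4)/(d^2 + 4*I*d + 21)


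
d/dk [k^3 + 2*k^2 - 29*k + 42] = 3*k^2 + 4*k - 29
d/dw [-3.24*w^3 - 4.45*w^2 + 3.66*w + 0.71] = -9.72*w^2 - 8.9*w + 3.66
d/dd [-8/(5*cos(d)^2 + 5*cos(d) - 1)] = -40*(2*cos(d) + 1)*sin(d)/(5*cos(d)^2 + 5*cos(d) - 1)^2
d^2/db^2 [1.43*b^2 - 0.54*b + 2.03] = 2.86000000000000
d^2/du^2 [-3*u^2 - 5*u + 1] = -6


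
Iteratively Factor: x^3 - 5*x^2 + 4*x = (x - 1)*(x^2 - 4*x) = x*(x - 1)*(x - 4)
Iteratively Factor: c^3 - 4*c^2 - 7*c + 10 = (c - 1)*(c^2 - 3*c - 10) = (c - 5)*(c - 1)*(c + 2)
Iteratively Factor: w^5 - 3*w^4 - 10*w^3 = (w)*(w^4 - 3*w^3 - 10*w^2) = w*(w - 5)*(w^3 + 2*w^2) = w^2*(w - 5)*(w^2 + 2*w) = w^2*(w - 5)*(w + 2)*(w)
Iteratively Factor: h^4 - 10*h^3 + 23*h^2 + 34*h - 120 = (h - 5)*(h^3 - 5*h^2 - 2*h + 24) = (h - 5)*(h - 3)*(h^2 - 2*h - 8) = (h - 5)*(h - 4)*(h - 3)*(h + 2)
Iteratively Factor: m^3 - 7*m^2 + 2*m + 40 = (m + 2)*(m^2 - 9*m + 20) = (m - 5)*(m + 2)*(m - 4)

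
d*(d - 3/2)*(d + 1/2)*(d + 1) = d^4 - 7*d^2/4 - 3*d/4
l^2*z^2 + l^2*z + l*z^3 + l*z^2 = z*(l + z)*(l*z + l)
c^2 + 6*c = c*(c + 6)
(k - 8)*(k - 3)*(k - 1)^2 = k^4 - 13*k^3 + 47*k^2 - 59*k + 24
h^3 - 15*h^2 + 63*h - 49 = (h - 7)^2*(h - 1)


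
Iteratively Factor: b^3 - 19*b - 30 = (b - 5)*(b^2 + 5*b + 6) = (b - 5)*(b + 3)*(b + 2)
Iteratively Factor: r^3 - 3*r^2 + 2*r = (r - 2)*(r^2 - r) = r*(r - 2)*(r - 1)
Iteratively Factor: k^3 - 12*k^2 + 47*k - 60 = (k - 4)*(k^2 - 8*k + 15) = (k - 4)*(k - 3)*(k - 5)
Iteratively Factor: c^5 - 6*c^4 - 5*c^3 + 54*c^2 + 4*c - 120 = (c - 2)*(c^4 - 4*c^3 - 13*c^2 + 28*c + 60) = (c - 2)*(c + 2)*(c^3 - 6*c^2 - c + 30) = (c - 2)*(c + 2)^2*(c^2 - 8*c + 15) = (c - 3)*(c - 2)*(c + 2)^2*(c - 5)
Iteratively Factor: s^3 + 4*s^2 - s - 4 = (s + 4)*(s^2 - 1) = (s + 1)*(s + 4)*(s - 1)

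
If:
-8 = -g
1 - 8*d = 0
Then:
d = 1/8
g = 8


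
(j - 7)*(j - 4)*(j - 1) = j^3 - 12*j^2 + 39*j - 28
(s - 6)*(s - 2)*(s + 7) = s^3 - s^2 - 44*s + 84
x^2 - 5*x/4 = x*(x - 5/4)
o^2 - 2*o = o*(o - 2)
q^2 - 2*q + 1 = (q - 1)^2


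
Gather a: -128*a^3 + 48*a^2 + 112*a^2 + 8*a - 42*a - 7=-128*a^3 + 160*a^2 - 34*a - 7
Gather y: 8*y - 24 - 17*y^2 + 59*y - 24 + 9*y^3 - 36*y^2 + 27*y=9*y^3 - 53*y^2 + 94*y - 48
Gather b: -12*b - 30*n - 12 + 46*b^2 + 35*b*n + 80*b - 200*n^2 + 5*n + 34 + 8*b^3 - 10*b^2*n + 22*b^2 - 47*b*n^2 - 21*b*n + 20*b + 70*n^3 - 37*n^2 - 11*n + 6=8*b^3 + b^2*(68 - 10*n) + b*(-47*n^2 + 14*n + 88) + 70*n^3 - 237*n^2 - 36*n + 28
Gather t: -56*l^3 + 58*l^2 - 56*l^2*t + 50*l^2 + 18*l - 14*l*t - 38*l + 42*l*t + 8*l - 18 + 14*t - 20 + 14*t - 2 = -56*l^3 + 108*l^2 - 12*l + t*(-56*l^2 + 28*l + 28) - 40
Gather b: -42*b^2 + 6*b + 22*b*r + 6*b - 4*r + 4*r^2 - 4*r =-42*b^2 + b*(22*r + 12) + 4*r^2 - 8*r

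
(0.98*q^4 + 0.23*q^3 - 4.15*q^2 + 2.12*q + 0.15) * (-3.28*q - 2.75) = -3.2144*q^5 - 3.4494*q^4 + 12.9795*q^3 + 4.4589*q^2 - 6.322*q - 0.4125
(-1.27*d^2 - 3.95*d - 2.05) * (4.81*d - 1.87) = -6.1087*d^3 - 16.6246*d^2 - 2.474*d + 3.8335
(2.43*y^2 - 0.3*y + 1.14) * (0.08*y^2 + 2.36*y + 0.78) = 0.1944*y^4 + 5.7108*y^3 + 1.2786*y^2 + 2.4564*y + 0.8892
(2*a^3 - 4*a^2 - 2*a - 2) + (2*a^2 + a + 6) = 2*a^3 - 2*a^2 - a + 4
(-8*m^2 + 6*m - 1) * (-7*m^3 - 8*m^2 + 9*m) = 56*m^5 + 22*m^4 - 113*m^3 + 62*m^2 - 9*m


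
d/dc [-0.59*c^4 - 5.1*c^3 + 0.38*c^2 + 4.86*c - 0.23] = -2.36*c^3 - 15.3*c^2 + 0.76*c + 4.86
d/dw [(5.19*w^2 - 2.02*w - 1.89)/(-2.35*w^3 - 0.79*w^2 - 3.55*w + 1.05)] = (12.1965*w^4 - 9.494*w^3 - 33.3448*w^2 + 7.9128*w - 8.8305)/(5.5225*w^6 + 3.713*w^5 + 17.3091*w^4 + 0.673999999999999*w^3 + 10.9435*w^2 - 7.455*w + 1.1025)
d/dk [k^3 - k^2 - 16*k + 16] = 3*k^2 - 2*k - 16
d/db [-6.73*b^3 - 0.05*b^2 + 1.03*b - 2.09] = -20.19*b^2 - 0.1*b + 1.03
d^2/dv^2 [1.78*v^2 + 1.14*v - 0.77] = 3.56000000000000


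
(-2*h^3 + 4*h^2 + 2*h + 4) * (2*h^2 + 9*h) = -4*h^5 - 10*h^4 + 40*h^3 + 26*h^2 + 36*h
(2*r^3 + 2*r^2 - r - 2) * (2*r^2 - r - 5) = 4*r^5 + 2*r^4 - 14*r^3 - 13*r^2 + 7*r + 10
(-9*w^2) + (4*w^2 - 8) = -5*w^2 - 8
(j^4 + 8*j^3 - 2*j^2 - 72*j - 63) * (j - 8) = j^5 - 66*j^3 - 56*j^2 + 513*j + 504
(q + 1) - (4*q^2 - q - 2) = -4*q^2 + 2*q + 3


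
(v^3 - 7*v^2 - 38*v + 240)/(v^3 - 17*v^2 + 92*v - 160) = (v + 6)/(v - 4)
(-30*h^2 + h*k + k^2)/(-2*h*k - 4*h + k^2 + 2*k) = (30*h^2 - h*k - k^2)/(2*h*k + 4*h - k^2 - 2*k)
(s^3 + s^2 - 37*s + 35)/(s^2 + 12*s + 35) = (s^2 - 6*s + 5)/(s + 5)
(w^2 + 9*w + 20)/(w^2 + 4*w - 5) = (w + 4)/(w - 1)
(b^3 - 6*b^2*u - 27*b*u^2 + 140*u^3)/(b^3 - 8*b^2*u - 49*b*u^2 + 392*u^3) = (-b^2 - b*u + 20*u^2)/(-b^2 + b*u + 56*u^2)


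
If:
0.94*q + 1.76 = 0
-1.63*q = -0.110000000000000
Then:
No Solution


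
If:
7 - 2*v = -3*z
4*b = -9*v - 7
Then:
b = -27*z/8 - 77/8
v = 3*z/2 + 7/2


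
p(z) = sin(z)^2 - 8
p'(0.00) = 0.00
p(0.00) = -8.00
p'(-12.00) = 0.91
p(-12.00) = -7.71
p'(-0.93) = -0.96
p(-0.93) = -7.36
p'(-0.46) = -0.80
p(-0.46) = -7.80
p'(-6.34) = -0.11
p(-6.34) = -8.00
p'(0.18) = 0.35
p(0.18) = -7.97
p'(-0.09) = -0.18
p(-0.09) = -7.99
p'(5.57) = -0.99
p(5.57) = -7.57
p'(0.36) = 0.66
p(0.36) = -7.88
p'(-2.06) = 0.83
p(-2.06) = -7.22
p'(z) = 2*sin(z)*cos(z)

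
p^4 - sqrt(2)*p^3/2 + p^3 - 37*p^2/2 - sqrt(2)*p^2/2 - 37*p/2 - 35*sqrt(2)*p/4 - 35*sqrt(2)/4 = (p + 1)*(p - 7*sqrt(2)/2)*(p + sqrt(2)/2)*(p + 5*sqrt(2)/2)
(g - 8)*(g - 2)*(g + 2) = g^3 - 8*g^2 - 4*g + 32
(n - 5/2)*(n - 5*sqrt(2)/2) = n^2 - 5*sqrt(2)*n/2 - 5*n/2 + 25*sqrt(2)/4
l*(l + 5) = l^2 + 5*l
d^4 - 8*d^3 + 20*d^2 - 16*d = d*(d - 4)*(d - 2)^2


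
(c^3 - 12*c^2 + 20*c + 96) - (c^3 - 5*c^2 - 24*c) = -7*c^2 + 44*c + 96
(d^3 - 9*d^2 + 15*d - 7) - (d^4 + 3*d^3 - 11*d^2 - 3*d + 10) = -d^4 - 2*d^3 + 2*d^2 + 18*d - 17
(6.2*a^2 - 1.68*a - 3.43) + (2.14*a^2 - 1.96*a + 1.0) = 8.34*a^2 - 3.64*a - 2.43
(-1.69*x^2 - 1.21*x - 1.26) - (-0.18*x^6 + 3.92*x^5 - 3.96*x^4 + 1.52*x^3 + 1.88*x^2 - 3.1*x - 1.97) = 0.18*x^6 - 3.92*x^5 + 3.96*x^4 - 1.52*x^3 - 3.57*x^2 + 1.89*x + 0.71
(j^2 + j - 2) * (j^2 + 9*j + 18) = j^4 + 10*j^3 + 25*j^2 - 36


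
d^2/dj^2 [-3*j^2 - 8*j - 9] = -6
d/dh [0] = 0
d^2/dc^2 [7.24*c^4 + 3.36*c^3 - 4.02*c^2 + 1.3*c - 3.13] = 86.88*c^2 + 20.16*c - 8.04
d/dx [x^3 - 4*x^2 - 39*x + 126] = 3*x^2 - 8*x - 39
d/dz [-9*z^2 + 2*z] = 2 - 18*z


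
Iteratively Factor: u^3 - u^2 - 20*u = (u)*(u^2 - u - 20) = u*(u - 5)*(u + 4)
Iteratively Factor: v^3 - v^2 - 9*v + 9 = (v - 3)*(v^2 + 2*v - 3) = (v - 3)*(v + 3)*(v - 1)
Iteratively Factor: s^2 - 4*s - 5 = (s + 1)*(s - 5)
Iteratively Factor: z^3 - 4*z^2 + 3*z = (z - 1)*(z^2 - 3*z) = z*(z - 1)*(z - 3)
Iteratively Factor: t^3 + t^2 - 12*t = (t + 4)*(t^2 - 3*t) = (t - 3)*(t + 4)*(t)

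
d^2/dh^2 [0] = 0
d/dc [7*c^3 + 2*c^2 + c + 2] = 21*c^2 + 4*c + 1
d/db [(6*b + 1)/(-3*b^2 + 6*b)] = 2*(3*b^2 + b - 1)/(3*b^2*(b^2 - 4*b + 4))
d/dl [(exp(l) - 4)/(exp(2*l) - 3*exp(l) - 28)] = (-(exp(l) - 4)*(2*exp(l) - 3) + exp(2*l) - 3*exp(l) - 28)*exp(l)/(-exp(2*l) + 3*exp(l) + 28)^2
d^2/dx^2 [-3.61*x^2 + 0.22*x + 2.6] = -7.22000000000000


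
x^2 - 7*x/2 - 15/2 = (x - 5)*(x + 3/2)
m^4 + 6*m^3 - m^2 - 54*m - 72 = (m - 3)*(m + 2)*(m + 3)*(m + 4)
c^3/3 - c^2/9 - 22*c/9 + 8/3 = (c/3 + 1)*(c - 2)*(c - 4/3)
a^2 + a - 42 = (a - 6)*(a + 7)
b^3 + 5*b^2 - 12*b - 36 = (b - 3)*(b + 2)*(b + 6)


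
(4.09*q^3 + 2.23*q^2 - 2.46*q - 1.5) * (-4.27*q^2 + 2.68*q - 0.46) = -17.4643*q^5 + 1.4391*q^4 + 14.5992*q^3 - 1.2136*q^2 - 2.8884*q + 0.69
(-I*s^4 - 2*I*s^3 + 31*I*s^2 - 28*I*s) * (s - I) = -I*s^5 - s^4 - 2*I*s^4 - 2*s^3 + 31*I*s^3 + 31*s^2 - 28*I*s^2 - 28*s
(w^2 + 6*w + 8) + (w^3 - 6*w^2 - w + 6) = w^3 - 5*w^2 + 5*w + 14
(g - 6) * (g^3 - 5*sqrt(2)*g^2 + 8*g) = g^4 - 5*sqrt(2)*g^3 - 6*g^3 + 8*g^2 + 30*sqrt(2)*g^2 - 48*g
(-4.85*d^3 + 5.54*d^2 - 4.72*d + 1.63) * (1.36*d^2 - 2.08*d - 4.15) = -6.596*d^5 + 17.6224*d^4 + 2.1851*d^3 - 10.9566*d^2 + 16.1976*d - 6.7645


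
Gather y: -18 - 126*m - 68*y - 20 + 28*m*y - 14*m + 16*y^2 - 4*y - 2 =-140*m + 16*y^2 + y*(28*m - 72) - 40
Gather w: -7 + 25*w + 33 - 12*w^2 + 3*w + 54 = -12*w^2 + 28*w + 80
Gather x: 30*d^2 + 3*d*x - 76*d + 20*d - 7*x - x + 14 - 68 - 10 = 30*d^2 - 56*d + x*(3*d - 8) - 64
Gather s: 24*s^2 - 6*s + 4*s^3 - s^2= 4*s^3 + 23*s^2 - 6*s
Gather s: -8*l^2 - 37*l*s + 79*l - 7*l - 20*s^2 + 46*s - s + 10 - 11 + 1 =-8*l^2 + 72*l - 20*s^2 + s*(45 - 37*l)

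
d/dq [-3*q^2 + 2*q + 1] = 2 - 6*q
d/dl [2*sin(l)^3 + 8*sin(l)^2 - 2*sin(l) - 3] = 2*(3*sin(l)^2 + 8*sin(l) - 1)*cos(l)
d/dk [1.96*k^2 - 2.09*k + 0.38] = 3.92*k - 2.09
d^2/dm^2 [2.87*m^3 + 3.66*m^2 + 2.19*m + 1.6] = 17.22*m + 7.32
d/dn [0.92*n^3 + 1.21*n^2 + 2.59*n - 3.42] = 2.76*n^2 + 2.42*n + 2.59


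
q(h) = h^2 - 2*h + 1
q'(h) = 2*h - 2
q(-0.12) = 1.25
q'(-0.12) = -2.24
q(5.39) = 19.27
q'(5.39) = 8.78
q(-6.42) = 55.06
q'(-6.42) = -14.84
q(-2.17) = 10.05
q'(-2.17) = -6.34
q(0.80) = 0.04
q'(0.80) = -0.40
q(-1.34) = 5.48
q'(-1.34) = -4.68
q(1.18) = 0.03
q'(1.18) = 0.36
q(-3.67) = 21.81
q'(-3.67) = -9.34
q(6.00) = 25.00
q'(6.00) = 10.00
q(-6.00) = 49.00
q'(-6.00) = -14.00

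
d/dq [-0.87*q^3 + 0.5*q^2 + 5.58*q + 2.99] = -2.61*q^2 + 1.0*q + 5.58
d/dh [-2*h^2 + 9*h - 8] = 9 - 4*h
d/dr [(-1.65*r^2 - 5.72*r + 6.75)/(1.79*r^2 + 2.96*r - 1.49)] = (5.3548*r^2 - 19.248*r - 11.4572)/(3.2041*r^4 + 10.5968*r^3 + 3.4274*r^2 - 8.8208*r + 2.2201)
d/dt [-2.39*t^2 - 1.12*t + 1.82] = -4.78*t - 1.12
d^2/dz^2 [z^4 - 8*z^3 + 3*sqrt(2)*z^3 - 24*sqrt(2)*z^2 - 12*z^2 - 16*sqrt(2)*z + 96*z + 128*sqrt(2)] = 12*z^2 - 48*z + 18*sqrt(2)*z - 48*sqrt(2) - 24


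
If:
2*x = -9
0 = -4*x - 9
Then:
No Solution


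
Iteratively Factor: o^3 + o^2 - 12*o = (o - 3)*(o^2 + 4*o) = (o - 3)*(o + 4)*(o)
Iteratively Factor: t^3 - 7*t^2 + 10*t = (t)*(t^2 - 7*t + 10) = t*(t - 2)*(t - 5)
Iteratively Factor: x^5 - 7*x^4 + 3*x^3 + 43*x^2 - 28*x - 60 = (x + 2)*(x^4 - 9*x^3 + 21*x^2 + x - 30) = (x - 2)*(x + 2)*(x^3 - 7*x^2 + 7*x + 15) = (x - 5)*(x - 2)*(x + 2)*(x^2 - 2*x - 3) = (x - 5)*(x - 3)*(x - 2)*(x + 2)*(x + 1)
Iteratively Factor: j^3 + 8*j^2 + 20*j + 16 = (j + 2)*(j^2 + 6*j + 8) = (j + 2)*(j + 4)*(j + 2)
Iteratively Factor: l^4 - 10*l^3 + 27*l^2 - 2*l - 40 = (l - 5)*(l^3 - 5*l^2 + 2*l + 8) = (l - 5)*(l - 2)*(l^2 - 3*l - 4) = (l - 5)*(l - 2)*(l + 1)*(l - 4)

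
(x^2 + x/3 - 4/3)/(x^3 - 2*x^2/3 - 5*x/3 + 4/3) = 1/(x - 1)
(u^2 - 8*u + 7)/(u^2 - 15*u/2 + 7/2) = 2*(u - 1)/(2*u - 1)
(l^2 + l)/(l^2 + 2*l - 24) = l*(l + 1)/(l^2 + 2*l - 24)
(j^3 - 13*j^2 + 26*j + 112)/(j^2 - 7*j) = j - 6 - 16/j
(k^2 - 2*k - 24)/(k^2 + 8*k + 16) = (k - 6)/(k + 4)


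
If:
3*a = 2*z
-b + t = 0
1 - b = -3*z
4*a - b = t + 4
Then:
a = -6/5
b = -22/5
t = -22/5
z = -9/5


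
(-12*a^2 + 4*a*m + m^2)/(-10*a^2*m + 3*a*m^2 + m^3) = (6*a + m)/(m*(5*a + m))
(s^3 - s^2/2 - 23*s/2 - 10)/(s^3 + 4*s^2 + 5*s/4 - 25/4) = 2*(s^2 - 3*s - 4)/(2*s^2 + 3*s - 5)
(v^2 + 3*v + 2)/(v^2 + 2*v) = (v + 1)/v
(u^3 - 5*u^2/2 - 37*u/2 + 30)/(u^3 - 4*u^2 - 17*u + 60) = (u - 3/2)/(u - 3)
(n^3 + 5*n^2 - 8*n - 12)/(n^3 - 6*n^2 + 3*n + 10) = (n + 6)/(n - 5)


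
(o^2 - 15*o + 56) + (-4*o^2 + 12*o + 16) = -3*o^2 - 3*o + 72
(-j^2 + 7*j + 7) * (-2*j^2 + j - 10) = 2*j^4 - 15*j^3 + 3*j^2 - 63*j - 70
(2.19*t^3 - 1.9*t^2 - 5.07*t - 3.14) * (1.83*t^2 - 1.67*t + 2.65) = 4.0077*t^5 - 7.1343*t^4 - 0.301600000000001*t^3 - 2.3143*t^2 - 8.1917*t - 8.321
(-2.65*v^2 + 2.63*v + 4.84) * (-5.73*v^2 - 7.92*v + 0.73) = 15.1845*v^4 + 5.9181*v^3 - 50.4973*v^2 - 36.4129*v + 3.5332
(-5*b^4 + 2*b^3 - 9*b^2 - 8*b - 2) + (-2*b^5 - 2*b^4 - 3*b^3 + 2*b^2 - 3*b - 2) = -2*b^5 - 7*b^4 - b^3 - 7*b^2 - 11*b - 4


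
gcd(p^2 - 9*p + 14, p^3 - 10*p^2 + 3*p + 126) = p - 7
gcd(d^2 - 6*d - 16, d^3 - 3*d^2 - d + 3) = 1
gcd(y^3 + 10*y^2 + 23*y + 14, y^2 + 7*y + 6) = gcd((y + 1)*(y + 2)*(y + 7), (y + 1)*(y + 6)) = y + 1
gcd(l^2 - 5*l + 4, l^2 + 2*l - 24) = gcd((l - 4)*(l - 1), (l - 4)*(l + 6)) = l - 4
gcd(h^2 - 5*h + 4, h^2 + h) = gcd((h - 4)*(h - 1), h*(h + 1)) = 1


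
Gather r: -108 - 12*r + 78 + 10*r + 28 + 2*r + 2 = 0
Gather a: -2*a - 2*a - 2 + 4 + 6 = 8 - 4*a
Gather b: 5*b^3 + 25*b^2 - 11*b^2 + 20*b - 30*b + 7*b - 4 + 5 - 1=5*b^3 + 14*b^2 - 3*b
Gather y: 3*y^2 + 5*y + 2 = 3*y^2 + 5*y + 2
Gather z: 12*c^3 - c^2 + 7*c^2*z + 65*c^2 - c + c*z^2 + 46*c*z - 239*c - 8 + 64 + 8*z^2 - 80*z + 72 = 12*c^3 + 64*c^2 - 240*c + z^2*(c + 8) + z*(7*c^2 + 46*c - 80) + 128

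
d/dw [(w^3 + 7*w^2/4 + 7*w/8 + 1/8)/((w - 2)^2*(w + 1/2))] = 3*(-7*w - 4)/(4*(w^3 - 6*w^2 + 12*w - 8))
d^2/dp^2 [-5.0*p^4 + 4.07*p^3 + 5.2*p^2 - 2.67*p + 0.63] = -60.0*p^2 + 24.42*p + 10.4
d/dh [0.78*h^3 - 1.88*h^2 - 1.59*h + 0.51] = 2.34*h^2 - 3.76*h - 1.59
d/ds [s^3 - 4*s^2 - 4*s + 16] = 3*s^2 - 8*s - 4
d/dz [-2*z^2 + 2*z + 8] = 2 - 4*z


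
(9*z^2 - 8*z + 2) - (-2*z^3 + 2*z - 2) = 2*z^3 + 9*z^2 - 10*z + 4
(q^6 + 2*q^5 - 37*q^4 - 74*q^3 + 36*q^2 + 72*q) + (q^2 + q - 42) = q^6 + 2*q^5 - 37*q^4 - 74*q^3 + 37*q^2 + 73*q - 42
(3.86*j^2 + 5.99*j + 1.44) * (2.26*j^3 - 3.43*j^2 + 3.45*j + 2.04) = 8.7236*j^5 + 0.297599999999999*j^4 - 3.9743*j^3 + 23.6007*j^2 + 17.1876*j + 2.9376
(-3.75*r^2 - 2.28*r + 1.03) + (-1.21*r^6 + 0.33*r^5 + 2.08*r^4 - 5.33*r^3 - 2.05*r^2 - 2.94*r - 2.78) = -1.21*r^6 + 0.33*r^5 + 2.08*r^4 - 5.33*r^3 - 5.8*r^2 - 5.22*r - 1.75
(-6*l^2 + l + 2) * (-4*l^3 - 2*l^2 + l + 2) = 24*l^5 + 8*l^4 - 16*l^3 - 15*l^2 + 4*l + 4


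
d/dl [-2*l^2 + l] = 1 - 4*l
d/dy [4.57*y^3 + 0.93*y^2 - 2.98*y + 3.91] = 13.71*y^2 + 1.86*y - 2.98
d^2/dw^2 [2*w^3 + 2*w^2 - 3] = 12*w + 4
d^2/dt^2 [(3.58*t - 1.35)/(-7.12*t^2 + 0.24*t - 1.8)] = (-(3.58*t - 1.35)*(14.24*t - 0.24)*(28.48*t - 0.48) + (152.9376*t - 20.9424)*(7.12*t^2 - 0.24*t + 1.8))/(7.12*t^2 - 0.24*t + 1.8)^3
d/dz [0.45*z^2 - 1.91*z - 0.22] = 0.9*z - 1.91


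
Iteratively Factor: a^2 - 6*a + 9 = (a - 3)*(a - 3)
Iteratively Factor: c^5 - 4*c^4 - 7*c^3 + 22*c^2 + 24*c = (c)*(c^4 - 4*c^3 - 7*c^2 + 22*c + 24) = c*(c - 3)*(c^3 - c^2 - 10*c - 8) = c*(c - 3)*(c + 1)*(c^2 - 2*c - 8) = c*(c - 3)*(c + 1)*(c + 2)*(c - 4)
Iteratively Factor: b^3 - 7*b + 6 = (b + 3)*(b^2 - 3*b + 2) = (b - 2)*(b + 3)*(b - 1)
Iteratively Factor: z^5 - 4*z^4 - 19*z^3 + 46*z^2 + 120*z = (z + 2)*(z^4 - 6*z^3 - 7*z^2 + 60*z) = (z - 4)*(z + 2)*(z^3 - 2*z^2 - 15*z) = z*(z - 4)*(z + 2)*(z^2 - 2*z - 15) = z*(z - 4)*(z + 2)*(z + 3)*(z - 5)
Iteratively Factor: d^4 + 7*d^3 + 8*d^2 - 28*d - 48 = (d + 2)*(d^3 + 5*d^2 - 2*d - 24) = (d + 2)*(d + 4)*(d^2 + d - 6) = (d - 2)*(d + 2)*(d + 4)*(d + 3)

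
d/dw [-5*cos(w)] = 5*sin(w)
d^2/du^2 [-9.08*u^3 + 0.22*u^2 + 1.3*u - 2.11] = 0.44 - 54.48*u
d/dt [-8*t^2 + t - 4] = 1 - 16*t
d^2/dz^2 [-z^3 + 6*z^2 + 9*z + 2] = 12 - 6*z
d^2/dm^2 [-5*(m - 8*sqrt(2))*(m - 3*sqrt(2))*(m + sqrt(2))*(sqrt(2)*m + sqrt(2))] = -60*sqrt(2)*m^2 - 30*sqrt(2)*m + 600*m - 260*sqrt(2) + 200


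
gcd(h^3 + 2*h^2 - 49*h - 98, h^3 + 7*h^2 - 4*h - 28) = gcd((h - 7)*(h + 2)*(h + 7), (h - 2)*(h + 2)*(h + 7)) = h^2 + 9*h + 14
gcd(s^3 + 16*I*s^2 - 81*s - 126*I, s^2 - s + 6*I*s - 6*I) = s + 6*I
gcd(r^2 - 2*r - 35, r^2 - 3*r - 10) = 1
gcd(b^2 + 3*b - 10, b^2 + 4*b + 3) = 1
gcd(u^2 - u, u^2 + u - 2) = u - 1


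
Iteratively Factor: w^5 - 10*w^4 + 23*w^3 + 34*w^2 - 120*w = (w - 5)*(w^4 - 5*w^3 - 2*w^2 + 24*w) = w*(w - 5)*(w^3 - 5*w^2 - 2*w + 24) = w*(w - 5)*(w - 3)*(w^2 - 2*w - 8) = w*(w - 5)*(w - 3)*(w + 2)*(w - 4)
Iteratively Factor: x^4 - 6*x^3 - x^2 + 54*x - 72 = (x - 4)*(x^3 - 2*x^2 - 9*x + 18) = (x - 4)*(x + 3)*(x^2 - 5*x + 6) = (x - 4)*(x - 3)*(x + 3)*(x - 2)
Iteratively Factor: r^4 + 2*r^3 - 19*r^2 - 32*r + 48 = (r + 4)*(r^3 - 2*r^2 - 11*r + 12) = (r + 3)*(r + 4)*(r^2 - 5*r + 4) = (r - 4)*(r + 3)*(r + 4)*(r - 1)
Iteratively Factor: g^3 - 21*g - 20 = (g - 5)*(g^2 + 5*g + 4) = (g - 5)*(g + 1)*(g + 4)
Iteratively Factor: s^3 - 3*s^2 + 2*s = (s - 2)*(s^2 - s) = s*(s - 2)*(s - 1)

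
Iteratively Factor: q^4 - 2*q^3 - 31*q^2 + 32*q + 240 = (q - 4)*(q^3 + 2*q^2 - 23*q - 60) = (q - 4)*(q + 4)*(q^2 - 2*q - 15) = (q - 5)*(q - 4)*(q + 4)*(q + 3)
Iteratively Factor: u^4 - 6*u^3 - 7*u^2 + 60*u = (u - 5)*(u^3 - u^2 - 12*u) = (u - 5)*(u - 4)*(u^2 + 3*u) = u*(u - 5)*(u - 4)*(u + 3)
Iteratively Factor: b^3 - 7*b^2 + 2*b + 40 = (b - 5)*(b^2 - 2*b - 8) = (b - 5)*(b - 4)*(b + 2)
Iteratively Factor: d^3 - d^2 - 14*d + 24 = (d - 3)*(d^2 + 2*d - 8) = (d - 3)*(d + 4)*(d - 2)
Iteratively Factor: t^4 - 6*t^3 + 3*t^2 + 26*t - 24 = (t - 1)*(t^3 - 5*t^2 - 2*t + 24) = (t - 3)*(t - 1)*(t^2 - 2*t - 8) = (t - 4)*(t - 3)*(t - 1)*(t + 2)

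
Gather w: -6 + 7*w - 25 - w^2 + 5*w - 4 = -w^2 + 12*w - 35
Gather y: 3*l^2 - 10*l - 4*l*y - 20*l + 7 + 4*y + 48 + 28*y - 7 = 3*l^2 - 30*l + y*(32 - 4*l) + 48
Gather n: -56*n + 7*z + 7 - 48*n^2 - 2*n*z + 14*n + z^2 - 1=-48*n^2 + n*(-2*z - 42) + z^2 + 7*z + 6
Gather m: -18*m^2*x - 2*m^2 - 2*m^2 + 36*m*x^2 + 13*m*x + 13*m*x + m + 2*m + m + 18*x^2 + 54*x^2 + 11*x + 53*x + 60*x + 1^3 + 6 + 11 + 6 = m^2*(-18*x - 4) + m*(36*x^2 + 26*x + 4) + 72*x^2 + 124*x + 24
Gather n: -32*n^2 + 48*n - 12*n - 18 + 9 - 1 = -32*n^2 + 36*n - 10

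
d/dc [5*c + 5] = 5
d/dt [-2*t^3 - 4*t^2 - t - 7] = -6*t^2 - 8*t - 1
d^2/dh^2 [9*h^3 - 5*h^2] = 54*h - 10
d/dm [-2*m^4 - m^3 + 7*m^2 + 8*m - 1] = -8*m^3 - 3*m^2 + 14*m + 8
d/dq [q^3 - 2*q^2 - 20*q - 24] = 3*q^2 - 4*q - 20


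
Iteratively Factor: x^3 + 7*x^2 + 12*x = (x + 3)*(x^2 + 4*x) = (x + 3)*(x + 4)*(x)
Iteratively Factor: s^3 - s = (s)*(s^2 - 1) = s*(s - 1)*(s + 1)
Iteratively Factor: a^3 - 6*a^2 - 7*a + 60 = (a - 5)*(a^2 - a - 12) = (a - 5)*(a + 3)*(a - 4)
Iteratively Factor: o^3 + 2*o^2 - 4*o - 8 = (o + 2)*(o^2 - 4) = (o - 2)*(o + 2)*(o + 2)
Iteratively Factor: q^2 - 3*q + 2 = (q - 2)*(q - 1)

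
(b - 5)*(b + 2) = b^2 - 3*b - 10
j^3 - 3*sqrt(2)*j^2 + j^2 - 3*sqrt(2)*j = j*(j + 1)*(j - 3*sqrt(2))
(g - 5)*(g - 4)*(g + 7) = g^3 - 2*g^2 - 43*g + 140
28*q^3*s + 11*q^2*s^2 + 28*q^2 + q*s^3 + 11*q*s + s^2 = (4*q + s)*(7*q + s)*(q*s + 1)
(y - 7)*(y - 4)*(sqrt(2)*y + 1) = sqrt(2)*y^3 - 11*sqrt(2)*y^2 + y^2 - 11*y + 28*sqrt(2)*y + 28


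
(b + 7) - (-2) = b + 9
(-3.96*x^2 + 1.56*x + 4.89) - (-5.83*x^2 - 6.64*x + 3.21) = 1.87*x^2 + 8.2*x + 1.68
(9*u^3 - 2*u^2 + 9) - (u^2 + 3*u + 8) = 9*u^3 - 3*u^2 - 3*u + 1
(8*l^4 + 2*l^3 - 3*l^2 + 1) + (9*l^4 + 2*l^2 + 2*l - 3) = 17*l^4 + 2*l^3 - l^2 + 2*l - 2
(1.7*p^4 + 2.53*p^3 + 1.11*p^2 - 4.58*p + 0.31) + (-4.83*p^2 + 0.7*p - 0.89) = 1.7*p^4 + 2.53*p^3 - 3.72*p^2 - 3.88*p - 0.58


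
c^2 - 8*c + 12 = (c - 6)*(c - 2)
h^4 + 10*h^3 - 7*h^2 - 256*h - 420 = (h - 5)*(h + 2)*(h + 6)*(h + 7)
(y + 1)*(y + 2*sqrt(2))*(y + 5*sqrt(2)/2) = y^3 + y^2 + 9*sqrt(2)*y^2/2 + 9*sqrt(2)*y/2 + 10*y + 10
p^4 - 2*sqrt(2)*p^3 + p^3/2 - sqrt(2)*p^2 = p^2*(p + 1/2)*(p - 2*sqrt(2))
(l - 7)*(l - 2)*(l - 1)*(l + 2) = l^4 - 8*l^3 + 3*l^2 + 32*l - 28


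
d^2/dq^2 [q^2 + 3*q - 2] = 2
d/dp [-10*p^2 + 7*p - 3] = 7 - 20*p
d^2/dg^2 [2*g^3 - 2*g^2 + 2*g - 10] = 12*g - 4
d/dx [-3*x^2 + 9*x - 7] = 9 - 6*x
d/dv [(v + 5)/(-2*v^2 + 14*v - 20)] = (-v^2 + 7*v + (v + 5)*(2*v - 7) - 10)/(2*(v^2 - 7*v + 10)^2)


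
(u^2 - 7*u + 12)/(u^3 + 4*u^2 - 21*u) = (u - 4)/(u*(u + 7))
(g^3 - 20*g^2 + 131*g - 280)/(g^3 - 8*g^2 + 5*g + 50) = (g^2 - 15*g + 56)/(g^2 - 3*g - 10)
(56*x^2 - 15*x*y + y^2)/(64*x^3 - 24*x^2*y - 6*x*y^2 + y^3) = (7*x - y)/(8*x^2 - 2*x*y - y^2)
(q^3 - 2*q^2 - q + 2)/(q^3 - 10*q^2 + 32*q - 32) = (q^2 - 1)/(q^2 - 8*q + 16)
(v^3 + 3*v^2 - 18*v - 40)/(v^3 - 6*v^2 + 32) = (v + 5)/(v - 4)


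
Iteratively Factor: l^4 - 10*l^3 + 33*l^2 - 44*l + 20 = (l - 1)*(l^3 - 9*l^2 + 24*l - 20) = (l - 2)*(l - 1)*(l^2 - 7*l + 10) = (l - 5)*(l - 2)*(l - 1)*(l - 2)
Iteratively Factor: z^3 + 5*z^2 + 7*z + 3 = (z + 1)*(z^2 + 4*z + 3) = (z + 1)*(z + 3)*(z + 1)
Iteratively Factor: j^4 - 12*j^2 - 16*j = (j)*(j^3 - 12*j - 16) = j*(j + 2)*(j^2 - 2*j - 8) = j*(j + 2)^2*(j - 4)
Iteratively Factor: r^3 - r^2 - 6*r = (r)*(r^2 - r - 6) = r*(r + 2)*(r - 3)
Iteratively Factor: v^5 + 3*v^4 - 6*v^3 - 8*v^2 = (v + 4)*(v^4 - v^3 - 2*v^2) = (v + 1)*(v + 4)*(v^3 - 2*v^2) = v*(v + 1)*(v + 4)*(v^2 - 2*v) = v^2*(v + 1)*(v + 4)*(v - 2)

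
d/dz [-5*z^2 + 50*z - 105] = 50 - 10*z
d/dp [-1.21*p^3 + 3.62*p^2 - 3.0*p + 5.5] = -3.63*p^2 + 7.24*p - 3.0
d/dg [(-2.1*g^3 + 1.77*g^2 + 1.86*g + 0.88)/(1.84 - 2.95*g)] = (12.39*g^3 - 16.8135*g^2 + 6.5136*g + 6.0184)/(8.7025*g^2 - 10.856*g + 3.3856)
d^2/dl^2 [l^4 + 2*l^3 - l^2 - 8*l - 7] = 12*l^2 + 12*l - 2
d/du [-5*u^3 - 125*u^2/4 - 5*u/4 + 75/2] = -15*u^2 - 125*u/2 - 5/4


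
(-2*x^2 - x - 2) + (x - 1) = -2*x^2 - 3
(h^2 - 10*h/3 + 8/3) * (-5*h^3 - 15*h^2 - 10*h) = -5*h^5 + 5*h^4/3 + 80*h^3/3 - 20*h^2/3 - 80*h/3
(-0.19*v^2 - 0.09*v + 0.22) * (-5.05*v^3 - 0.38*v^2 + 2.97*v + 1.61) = 0.9595*v^5 + 0.5267*v^4 - 1.6411*v^3 - 0.6568*v^2 + 0.5085*v + 0.3542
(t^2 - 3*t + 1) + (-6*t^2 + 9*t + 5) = -5*t^2 + 6*t + 6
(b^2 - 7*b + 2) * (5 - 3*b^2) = -3*b^4 + 21*b^3 - b^2 - 35*b + 10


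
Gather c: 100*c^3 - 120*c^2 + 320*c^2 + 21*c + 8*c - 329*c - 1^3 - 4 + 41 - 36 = 100*c^3 + 200*c^2 - 300*c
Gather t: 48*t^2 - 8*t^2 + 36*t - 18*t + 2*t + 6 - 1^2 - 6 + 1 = 40*t^2 + 20*t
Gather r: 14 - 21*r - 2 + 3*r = 12 - 18*r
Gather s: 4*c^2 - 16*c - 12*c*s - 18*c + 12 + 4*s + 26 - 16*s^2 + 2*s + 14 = 4*c^2 - 34*c - 16*s^2 + s*(6 - 12*c) + 52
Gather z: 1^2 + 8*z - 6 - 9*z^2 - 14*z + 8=-9*z^2 - 6*z + 3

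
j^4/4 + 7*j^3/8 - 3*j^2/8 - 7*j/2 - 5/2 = (j/4 + 1/4)*(j - 2)*(j + 2)*(j + 5/2)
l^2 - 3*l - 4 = (l - 4)*(l + 1)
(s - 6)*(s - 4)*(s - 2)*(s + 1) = s^4 - 11*s^3 + 32*s^2 - 4*s - 48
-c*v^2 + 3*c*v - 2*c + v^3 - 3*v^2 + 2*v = (-c + v)*(v - 2)*(v - 1)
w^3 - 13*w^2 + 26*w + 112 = (w - 8)*(w - 7)*(w + 2)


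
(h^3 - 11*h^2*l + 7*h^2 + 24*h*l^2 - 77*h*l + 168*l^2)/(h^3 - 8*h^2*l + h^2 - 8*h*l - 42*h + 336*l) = (h - 3*l)/(h - 6)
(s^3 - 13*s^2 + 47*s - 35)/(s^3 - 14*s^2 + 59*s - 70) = (s - 1)/(s - 2)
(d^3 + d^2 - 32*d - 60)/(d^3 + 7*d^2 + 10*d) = (d - 6)/d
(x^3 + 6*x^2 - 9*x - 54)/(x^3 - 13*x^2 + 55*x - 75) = (x^2 + 9*x + 18)/(x^2 - 10*x + 25)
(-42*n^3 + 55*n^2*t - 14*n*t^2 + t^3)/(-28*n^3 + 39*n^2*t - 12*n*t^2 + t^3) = (-6*n + t)/(-4*n + t)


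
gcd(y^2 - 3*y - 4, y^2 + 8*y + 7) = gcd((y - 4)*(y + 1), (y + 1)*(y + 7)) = y + 1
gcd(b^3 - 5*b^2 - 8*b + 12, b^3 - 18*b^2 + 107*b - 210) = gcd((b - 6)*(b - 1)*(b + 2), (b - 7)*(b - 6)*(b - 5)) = b - 6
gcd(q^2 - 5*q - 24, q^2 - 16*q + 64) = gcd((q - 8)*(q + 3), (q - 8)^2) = q - 8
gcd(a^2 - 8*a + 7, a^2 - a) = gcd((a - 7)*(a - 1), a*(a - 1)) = a - 1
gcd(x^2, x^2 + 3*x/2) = x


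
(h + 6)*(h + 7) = h^2 + 13*h + 42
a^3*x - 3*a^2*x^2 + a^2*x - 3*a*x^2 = a*(a - 3*x)*(a*x + x)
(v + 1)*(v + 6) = v^2 + 7*v + 6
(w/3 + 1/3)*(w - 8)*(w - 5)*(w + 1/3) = w^4/3 - 35*w^3/9 + 23*w^2/3 + 49*w/3 + 40/9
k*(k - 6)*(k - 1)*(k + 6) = k^4 - k^3 - 36*k^2 + 36*k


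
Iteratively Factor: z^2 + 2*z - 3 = (z - 1)*(z + 3)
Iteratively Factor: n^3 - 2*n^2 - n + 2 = (n - 2)*(n^2 - 1) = (n - 2)*(n - 1)*(n + 1)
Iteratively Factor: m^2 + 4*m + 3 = (m + 1)*(m + 3)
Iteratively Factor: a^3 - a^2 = (a)*(a^2 - a) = a*(a - 1)*(a)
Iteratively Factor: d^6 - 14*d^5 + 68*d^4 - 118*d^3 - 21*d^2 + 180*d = (d - 5)*(d^5 - 9*d^4 + 23*d^3 - 3*d^2 - 36*d) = (d - 5)*(d - 3)*(d^4 - 6*d^3 + 5*d^2 + 12*d) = (d - 5)*(d - 3)^2*(d^3 - 3*d^2 - 4*d) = (d - 5)*(d - 4)*(d - 3)^2*(d^2 + d) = d*(d - 5)*(d - 4)*(d - 3)^2*(d + 1)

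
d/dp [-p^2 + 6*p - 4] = 6 - 2*p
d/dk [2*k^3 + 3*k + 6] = 6*k^2 + 3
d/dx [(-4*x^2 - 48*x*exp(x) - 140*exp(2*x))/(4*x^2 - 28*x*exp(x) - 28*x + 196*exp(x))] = (-(x^2 + 12*x*exp(x) + 35*exp(2*x))*(7*x*exp(x) - 2*x - 42*exp(x) + 7) + 2*(x^2 - 7*x*exp(x) - 7*x + 49*exp(x))*(-6*x*exp(x) - x - 35*exp(2*x) - 6*exp(x)))/(x^2 - 7*x*exp(x) - 7*x + 49*exp(x))^2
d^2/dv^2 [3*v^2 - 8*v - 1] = 6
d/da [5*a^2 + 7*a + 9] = 10*a + 7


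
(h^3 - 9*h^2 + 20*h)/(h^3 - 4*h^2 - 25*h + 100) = h/(h + 5)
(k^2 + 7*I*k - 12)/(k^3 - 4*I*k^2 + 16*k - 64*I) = (k + 3*I)/(k^2 - 8*I*k - 16)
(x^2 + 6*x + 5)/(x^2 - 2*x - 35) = (x + 1)/(x - 7)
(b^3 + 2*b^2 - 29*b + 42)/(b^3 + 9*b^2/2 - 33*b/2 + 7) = 2*(b - 3)/(2*b - 1)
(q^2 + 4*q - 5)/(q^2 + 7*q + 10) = (q - 1)/(q + 2)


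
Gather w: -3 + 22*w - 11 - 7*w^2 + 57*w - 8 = -7*w^2 + 79*w - 22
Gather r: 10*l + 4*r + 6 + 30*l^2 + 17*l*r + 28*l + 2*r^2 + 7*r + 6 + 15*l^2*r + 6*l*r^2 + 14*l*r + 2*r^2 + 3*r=30*l^2 + 38*l + r^2*(6*l + 4) + r*(15*l^2 + 31*l + 14) + 12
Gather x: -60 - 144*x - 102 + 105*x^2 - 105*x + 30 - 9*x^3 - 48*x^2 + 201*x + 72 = -9*x^3 + 57*x^2 - 48*x - 60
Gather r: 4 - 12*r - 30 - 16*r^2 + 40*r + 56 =-16*r^2 + 28*r + 30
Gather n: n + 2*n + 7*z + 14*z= 3*n + 21*z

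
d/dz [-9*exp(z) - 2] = -9*exp(z)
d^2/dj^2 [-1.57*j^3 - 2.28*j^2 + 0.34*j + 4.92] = -9.42*j - 4.56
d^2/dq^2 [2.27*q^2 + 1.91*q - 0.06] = 4.54000000000000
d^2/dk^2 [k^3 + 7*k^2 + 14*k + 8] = 6*k + 14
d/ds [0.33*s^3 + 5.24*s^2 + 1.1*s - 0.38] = 0.99*s^2 + 10.48*s + 1.1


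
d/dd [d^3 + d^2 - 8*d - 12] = 3*d^2 + 2*d - 8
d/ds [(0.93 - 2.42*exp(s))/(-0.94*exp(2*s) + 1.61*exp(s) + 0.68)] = (-2.2748*exp(2*s) + 1.7484*exp(s) - 3.1429)*exp(s)/(0.8836*exp(4*s) - 3.0268*exp(3*s) + 1.3137*exp(2*s) + 2.1896*exp(s) + 0.4624)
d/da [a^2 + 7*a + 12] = 2*a + 7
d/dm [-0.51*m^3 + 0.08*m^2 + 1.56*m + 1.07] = -1.53*m^2 + 0.16*m + 1.56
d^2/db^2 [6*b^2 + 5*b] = 12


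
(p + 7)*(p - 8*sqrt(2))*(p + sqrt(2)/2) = p^3 - 15*sqrt(2)*p^2/2 + 7*p^2 - 105*sqrt(2)*p/2 - 8*p - 56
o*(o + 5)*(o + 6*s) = o^3 + 6*o^2*s + 5*o^2 + 30*o*s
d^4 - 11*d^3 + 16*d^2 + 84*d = d*(d - 7)*(d - 6)*(d + 2)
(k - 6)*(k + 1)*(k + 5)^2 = k^4 + 5*k^3 - 31*k^2 - 185*k - 150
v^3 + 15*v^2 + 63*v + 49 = (v + 1)*(v + 7)^2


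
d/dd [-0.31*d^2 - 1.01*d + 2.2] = -0.62*d - 1.01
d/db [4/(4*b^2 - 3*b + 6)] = 4*(3 - 8*b)/(4*b^2 - 3*b + 6)^2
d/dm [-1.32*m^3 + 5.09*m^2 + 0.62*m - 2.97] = -3.96*m^2 + 10.18*m + 0.62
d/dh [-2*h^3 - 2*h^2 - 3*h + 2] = -6*h^2 - 4*h - 3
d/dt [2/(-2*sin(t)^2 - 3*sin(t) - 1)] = 2*(4*sin(t) + 3)*cos(t)/(2*sin(t)^2 + 3*sin(t) + 1)^2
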